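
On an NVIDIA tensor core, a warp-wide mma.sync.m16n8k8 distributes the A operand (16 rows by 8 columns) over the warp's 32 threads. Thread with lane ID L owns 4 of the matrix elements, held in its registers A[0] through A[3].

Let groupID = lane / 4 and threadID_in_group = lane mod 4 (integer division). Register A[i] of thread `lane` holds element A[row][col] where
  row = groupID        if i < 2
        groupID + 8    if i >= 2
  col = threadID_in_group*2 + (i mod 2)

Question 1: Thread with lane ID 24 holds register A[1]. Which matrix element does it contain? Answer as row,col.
lane 24: gr=6 (24/4), th=0 (24%4)
i=1: r=6+0=6, c=0*2+1=1

6,1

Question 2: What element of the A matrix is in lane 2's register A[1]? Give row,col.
0,5

L=2→G=2>>2=0, T=2&3=2
[1]→row 0+0=0  col 2·2+1=5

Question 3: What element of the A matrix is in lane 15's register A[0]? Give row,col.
lane 15: g=3 (15/4), t=3 (15%4)
i=0: r=3+0=3, c=3*2+0=6

3,6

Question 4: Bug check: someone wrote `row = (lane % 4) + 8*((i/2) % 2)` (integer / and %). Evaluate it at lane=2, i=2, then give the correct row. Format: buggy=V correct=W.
buggy=10 correct=8

`(lane % 4) + 8*((i/2) % 2)`[2,2]⇒10
lane 2⇒2/4=0, 2 mod 4=2
i=2  r:0+8⇒8  c:2·2+0⇒4
row: 10 vs 8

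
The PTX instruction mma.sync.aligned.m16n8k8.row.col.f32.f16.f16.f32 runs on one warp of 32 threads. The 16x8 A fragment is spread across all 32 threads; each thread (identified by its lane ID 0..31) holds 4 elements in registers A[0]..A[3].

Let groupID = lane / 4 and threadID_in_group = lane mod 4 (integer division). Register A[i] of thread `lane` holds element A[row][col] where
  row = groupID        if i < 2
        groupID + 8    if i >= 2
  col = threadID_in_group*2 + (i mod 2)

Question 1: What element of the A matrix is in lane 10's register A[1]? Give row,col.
2,5

lane 10->10/4=2, 10 mod 4=2
i=1  r:2+0->2  c:2·2+1->5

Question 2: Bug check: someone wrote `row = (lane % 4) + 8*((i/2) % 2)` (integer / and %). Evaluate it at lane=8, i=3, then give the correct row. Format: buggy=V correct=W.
buggy=8 correct=10

`(lane % 4) + 8*((i/2) % 2)`[8,3]→8
lane 8: G=2 (8/4), T=0 (8%4)
i=3: r=2+8=10, c=0*2+1=1
row: 8 vs 10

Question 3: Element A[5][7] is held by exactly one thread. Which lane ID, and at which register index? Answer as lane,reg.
23,1

r=5→G=5,rhi=0  c=7→T=3,p=1
L=5*4+3=23  i=0*2+1=1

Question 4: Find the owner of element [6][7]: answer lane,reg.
r:6=>grp=6,rB=0  c:7=>tig=3,lo=1
L=6*4+3=27  i=0*2+1=1

27,1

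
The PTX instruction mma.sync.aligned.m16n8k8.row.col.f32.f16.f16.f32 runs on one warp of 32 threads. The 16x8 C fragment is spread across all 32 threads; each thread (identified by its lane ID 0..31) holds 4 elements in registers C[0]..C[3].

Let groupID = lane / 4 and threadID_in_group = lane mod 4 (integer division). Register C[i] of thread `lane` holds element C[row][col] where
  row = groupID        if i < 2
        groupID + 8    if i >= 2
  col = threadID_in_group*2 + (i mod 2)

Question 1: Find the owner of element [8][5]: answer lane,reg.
2,3

r: 8->gid=0,r8=1  c: 5->tid=2,i&1=1
L=0*4+2=2  i=1*2+1=3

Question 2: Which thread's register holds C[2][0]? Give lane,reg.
8,0

r=2→G=2,rhi=0  c=0→T=0,p=0
L=2*4+0=8  i=0*2+0=0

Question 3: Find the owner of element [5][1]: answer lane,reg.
r:5=>grp=5,rB=0  c:1=>tig=0,lo=1
L=5*4+0=20  i=0*2+1=1

20,1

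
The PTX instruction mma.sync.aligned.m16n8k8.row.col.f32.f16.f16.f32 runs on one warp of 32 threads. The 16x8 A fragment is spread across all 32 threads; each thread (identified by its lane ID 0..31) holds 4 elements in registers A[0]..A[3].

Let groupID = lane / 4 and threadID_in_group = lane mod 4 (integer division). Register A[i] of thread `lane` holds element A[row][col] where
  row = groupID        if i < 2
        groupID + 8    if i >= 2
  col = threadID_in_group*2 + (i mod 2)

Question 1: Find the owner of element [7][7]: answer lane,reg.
r=7⇒gr=7,Rb=0  c=7⇒th=3,odd=1
L=7*4+3=31  i=0*2+1=1

31,1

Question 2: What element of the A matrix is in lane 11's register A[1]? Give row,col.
2,7

lane 11->11/4=2, 11 mod 4=3
i=1  r:2+0->2  c:2·3+1->7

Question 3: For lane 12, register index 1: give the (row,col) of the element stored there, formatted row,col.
3,1

L=12⇒gr=12>>2=3, th=12&3=0
[1]⇒row 3+0=3  col 0·2+1=1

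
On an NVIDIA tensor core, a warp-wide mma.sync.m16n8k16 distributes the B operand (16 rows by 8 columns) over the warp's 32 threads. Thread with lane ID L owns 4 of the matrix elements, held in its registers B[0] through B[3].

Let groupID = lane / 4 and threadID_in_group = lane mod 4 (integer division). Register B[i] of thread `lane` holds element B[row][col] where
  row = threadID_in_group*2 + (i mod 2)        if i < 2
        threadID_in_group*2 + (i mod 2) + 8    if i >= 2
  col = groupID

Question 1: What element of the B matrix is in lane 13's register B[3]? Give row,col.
11,3

13: gid=3,tid=1
[3] (1*2+1+8,3) = (11,3)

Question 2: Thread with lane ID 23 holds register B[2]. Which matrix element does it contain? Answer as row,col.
lane 23→23/4=5, 23 mod 4=3
i=2  r:2·3+0+8→14  c:5

14,5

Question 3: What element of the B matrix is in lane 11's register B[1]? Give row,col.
L=11=>grp=11>>2=2, tig=11&3=3
[1]=>row 3·2+1+0=7  col grp=2

7,2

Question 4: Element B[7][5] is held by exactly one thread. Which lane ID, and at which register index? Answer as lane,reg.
c:5=>grp=5  r:7=>rB=0,tig=3,lo=1
L=5*4+3=23  i=0*2+1=1

23,1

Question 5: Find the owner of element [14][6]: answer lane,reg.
27,2

c:6=>grp=6  r:14=>rB=1,tig=3,lo=0
L=6*4+3=27  i=1*2+0=2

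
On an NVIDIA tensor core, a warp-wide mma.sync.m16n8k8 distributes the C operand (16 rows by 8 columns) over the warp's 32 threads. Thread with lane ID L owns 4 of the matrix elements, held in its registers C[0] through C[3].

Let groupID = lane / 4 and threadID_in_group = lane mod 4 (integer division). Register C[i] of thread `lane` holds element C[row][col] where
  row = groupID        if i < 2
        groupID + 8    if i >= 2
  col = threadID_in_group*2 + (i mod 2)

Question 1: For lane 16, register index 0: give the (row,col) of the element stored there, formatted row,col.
lane 16→16/4=4, 16 mod 4=0
i=0  r:4+0→4  c:2·0+0→0

4,0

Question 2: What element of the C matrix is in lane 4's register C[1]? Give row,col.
4: grp=1,tig=0
[1] (1+0,0*2+1) = (1,1)

1,1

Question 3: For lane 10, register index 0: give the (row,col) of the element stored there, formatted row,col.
10: grp=2,tig=2
[0] (2+0,2*2+0) = (2,4)

2,4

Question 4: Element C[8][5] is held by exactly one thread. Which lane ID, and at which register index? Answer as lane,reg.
r=8→G=0,rhi=1  c=5→T=2,p=1
L=0*4+2=2  i=1*2+1=3

2,3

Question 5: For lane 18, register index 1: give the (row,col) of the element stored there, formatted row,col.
lane 18: gid=4 (18/4), tid=2 (18%4)
i=1: r=4+0=4, c=2*2+1=5

4,5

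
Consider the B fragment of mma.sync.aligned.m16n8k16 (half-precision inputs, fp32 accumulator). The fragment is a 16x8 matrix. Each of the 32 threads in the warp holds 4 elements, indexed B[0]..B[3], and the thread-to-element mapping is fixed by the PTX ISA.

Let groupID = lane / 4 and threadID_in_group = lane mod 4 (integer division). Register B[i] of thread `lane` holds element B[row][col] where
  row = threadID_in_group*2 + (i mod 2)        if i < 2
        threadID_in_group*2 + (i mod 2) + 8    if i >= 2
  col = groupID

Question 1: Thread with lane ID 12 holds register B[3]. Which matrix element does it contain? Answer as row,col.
lane 12->12/4=3, 12 mod 4=0
i=3  r:2·0+1+8->9  c:3

9,3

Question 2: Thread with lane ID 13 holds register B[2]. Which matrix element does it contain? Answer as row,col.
10,3

lane 13: grp=3 (13/4), tig=1 (13%4)
i=2: r=1*2+0+8=10, c=grp=3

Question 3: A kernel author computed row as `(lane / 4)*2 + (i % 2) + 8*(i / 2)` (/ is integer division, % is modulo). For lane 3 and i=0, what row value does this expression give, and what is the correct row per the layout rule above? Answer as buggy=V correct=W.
buggy=0 correct=6

`(lane / 4)*2 + (i % 2) + 8*(i / 2)`[3,0]⇒0
L=3⇒gr=3>>2=0, th=3&3=3
[0]⇒row 3·2+0+0=6  col gr=0
row: 0 vs 6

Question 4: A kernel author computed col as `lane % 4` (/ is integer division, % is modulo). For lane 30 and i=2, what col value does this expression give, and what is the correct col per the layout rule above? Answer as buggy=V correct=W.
`lane % 4`[30,2]⇒2
30: gr=7,th=2
[2] (2*2+0+8,7) = (12,7)
col: 2 vs 7

buggy=2 correct=7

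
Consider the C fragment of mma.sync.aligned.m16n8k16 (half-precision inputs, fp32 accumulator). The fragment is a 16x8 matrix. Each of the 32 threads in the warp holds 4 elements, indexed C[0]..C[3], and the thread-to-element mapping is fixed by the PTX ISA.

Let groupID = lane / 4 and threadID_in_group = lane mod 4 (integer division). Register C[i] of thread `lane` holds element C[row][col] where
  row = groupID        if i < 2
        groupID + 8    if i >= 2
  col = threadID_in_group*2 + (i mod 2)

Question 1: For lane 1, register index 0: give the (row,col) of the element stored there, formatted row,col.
1: grp=0,tig=1
[0] (0+0,1*2+0) = (0,2)

0,2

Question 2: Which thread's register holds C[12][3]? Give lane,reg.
r=12→G=4,rhi=1  c=3→T=1,p=1
L=4*4+1=17  i=1*2+1=3

17,3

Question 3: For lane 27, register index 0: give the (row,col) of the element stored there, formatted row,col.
6,6

lane 27=>27/4=6, 27 mod 4=3
i=0  r:6+0=>6  c:2·3+0=>6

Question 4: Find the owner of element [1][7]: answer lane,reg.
r=1⇒gr=1,Rb=0  c=7⇒th=3,odd=1
L=1*4+3=7  i=0*2+1=1

7,1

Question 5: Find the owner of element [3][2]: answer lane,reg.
13,0

r=3→G=3,rhi=0  c=2→T=1,p=0
L=3*4+1=13  i=0*2+0=0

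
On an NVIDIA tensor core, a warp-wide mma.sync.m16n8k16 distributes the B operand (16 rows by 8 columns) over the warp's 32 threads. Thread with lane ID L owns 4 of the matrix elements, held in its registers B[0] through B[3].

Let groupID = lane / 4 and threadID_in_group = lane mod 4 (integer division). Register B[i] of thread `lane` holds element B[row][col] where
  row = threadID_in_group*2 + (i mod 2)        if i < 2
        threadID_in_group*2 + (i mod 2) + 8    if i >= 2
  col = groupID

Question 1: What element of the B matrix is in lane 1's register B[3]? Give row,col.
1: g=0,t=1
[3] (1*2+1+8,0) = (11,0)

11,0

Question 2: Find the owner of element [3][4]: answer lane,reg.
c=4→G=4  r=3→rhi=0,T=1,p=1
L=4*4+1=17  i=0*2+1=1

17,1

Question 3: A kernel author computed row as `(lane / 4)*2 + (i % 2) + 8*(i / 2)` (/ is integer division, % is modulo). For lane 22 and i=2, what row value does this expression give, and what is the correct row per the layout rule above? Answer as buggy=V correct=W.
`(lane / 4)*2 + (i % 2) + 8*(i / 2)`[22,2]->18
lane 22: g=5 (22/4), t=2 (22%4)
i=2: r=2*2+0+8=12, c=g=5
row: 18 vs 12

buggy=18 correct=12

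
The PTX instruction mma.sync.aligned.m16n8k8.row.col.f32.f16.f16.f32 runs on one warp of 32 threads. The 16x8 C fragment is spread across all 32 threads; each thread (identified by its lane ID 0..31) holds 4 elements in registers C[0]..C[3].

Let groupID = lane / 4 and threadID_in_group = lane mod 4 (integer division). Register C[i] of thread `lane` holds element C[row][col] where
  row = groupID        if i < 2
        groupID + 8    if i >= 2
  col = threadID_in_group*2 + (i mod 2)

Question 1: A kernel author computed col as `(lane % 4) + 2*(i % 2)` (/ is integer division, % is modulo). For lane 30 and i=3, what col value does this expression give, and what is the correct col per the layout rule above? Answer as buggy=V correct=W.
buggy=4 correct=5

`(lane % 4) + 2*(i % 2)`[30,3]=>4
30: grp=7,tig=2
[3] (7+8,2*2+1) = (15,5)
col: 4 vs 5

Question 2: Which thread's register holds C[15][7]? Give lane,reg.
31,3

r: 15->gid=7,r8=1  c: 7->tid=3,i&1=1
L=7*4+3=31  i=1*2+1=3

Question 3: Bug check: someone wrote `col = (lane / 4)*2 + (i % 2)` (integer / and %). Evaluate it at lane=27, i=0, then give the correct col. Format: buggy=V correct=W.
`(lane / 4)*2 + (i % 2)`[27,0]⇒12
lane 27: gr=6 (27/4), th=3 (27%4)
i=0: r=6+0=6, c=3*2+0=6
col: 12 vs 6

buggy=12 correct=6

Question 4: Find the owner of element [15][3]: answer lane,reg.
r=15->g=7,rb=1  c=3->t=1,b0=1
L=7*4+1=29  i=1*2+1=3

29,3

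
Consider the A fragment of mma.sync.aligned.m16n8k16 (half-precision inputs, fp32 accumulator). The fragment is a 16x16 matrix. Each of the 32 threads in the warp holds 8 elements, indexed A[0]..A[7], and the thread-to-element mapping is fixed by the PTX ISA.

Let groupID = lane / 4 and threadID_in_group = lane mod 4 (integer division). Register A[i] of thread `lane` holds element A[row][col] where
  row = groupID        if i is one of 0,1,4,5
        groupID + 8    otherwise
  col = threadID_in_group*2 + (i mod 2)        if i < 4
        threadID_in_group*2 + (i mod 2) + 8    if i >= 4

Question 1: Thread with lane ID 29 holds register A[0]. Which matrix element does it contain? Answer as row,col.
lane 29: gr=7 (29/4), th=1 (29%4)
i=0: r=7+0=7, c=1*2+0+0=2

7,2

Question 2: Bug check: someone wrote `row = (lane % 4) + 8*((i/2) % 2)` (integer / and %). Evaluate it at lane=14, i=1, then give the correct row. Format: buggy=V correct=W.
`(lane % 4) + 8*((i/2) % 2)`[14,1]⇒2
14: gr=3,th=2
[1] (3+0,2*2+1+0) = (3,5)
row: 2 vs 3

buggy=2 correct=3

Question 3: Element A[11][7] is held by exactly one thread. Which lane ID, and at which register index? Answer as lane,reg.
15,3

r:11=>grp=3,rB=1  c:7=>cB=0,tig=3,lo=1
L=3*4+3=15  i=0*4+1*2+1=3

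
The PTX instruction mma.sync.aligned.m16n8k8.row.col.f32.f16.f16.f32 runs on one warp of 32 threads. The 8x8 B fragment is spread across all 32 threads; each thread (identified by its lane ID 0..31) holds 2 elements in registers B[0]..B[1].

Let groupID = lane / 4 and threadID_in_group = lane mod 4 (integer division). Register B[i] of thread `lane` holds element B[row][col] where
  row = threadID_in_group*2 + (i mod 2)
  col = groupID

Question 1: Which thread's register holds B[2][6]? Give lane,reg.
25,0

c: 6->gid=6  r: 2->tid=1,i&1=0
L=6*4+1=25  i=0=0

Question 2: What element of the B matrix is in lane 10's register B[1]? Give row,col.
lane 10→10/4=2, 10 mod 4=2
i=1  r:2·2+1→5  c:2

5,2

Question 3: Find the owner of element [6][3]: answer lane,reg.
15,0

c=3→G=3  r=6→T=3,p=0
L=3*4+3=15  i=0=0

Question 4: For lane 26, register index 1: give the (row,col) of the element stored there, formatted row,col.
L=26=>grp=26>>2=6, tig=26&3=2
[1]=>row 2·2+1=5  col grp=6

5,6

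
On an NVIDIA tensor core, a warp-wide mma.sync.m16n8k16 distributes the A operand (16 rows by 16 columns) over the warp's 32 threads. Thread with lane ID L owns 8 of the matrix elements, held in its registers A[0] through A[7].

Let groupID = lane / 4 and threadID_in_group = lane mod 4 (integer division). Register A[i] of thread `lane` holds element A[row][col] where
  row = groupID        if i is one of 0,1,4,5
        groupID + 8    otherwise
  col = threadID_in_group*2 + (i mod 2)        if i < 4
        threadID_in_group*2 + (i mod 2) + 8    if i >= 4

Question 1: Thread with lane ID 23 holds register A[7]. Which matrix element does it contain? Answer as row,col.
lane 23->23/4=5, 23 mod 4=3
i=7  r:5+8->13  c:2·3+1+8->15

13,15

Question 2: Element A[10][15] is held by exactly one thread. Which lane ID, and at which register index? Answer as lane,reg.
11,7

r:10=>grp=2,rB=1  c:15=>cB=1,tig=3,lo=1
L=2*4+3=11  i=1*4+1*2+1=7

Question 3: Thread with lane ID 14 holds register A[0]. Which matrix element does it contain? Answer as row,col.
3,4

lane 14: G=3 (14/4), T=2 (14%4)
i=0: r=3+0=3, c=2*2+0+0=4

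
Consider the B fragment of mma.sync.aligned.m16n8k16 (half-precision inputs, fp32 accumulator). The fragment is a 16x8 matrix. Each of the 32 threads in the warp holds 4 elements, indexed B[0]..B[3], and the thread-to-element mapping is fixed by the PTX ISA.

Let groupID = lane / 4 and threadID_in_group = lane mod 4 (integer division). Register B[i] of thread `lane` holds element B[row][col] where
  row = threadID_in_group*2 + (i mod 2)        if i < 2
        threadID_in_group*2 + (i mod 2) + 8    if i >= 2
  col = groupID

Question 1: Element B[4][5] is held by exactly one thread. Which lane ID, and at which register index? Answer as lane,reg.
c=5⇒gr=5  r=4⇒Rb=0,th=2,odd=0
L=5*4+2=22  i=0*2+0=0

22,0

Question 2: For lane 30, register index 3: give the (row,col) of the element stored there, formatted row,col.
13,7

lane 30=>30/4=7, 30 mod 4=2
i=3  r:2·2+1+8=>13  c:7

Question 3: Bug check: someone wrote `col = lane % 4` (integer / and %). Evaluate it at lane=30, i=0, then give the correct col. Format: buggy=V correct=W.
buggy=2 correct=7

`lane % 4`[30,0]=>2
lane 30: grp=7 (30/4), tig=2 (30%4)
i=0: r=2*2+0+0=4, c=grp=7
col: 2 vs 7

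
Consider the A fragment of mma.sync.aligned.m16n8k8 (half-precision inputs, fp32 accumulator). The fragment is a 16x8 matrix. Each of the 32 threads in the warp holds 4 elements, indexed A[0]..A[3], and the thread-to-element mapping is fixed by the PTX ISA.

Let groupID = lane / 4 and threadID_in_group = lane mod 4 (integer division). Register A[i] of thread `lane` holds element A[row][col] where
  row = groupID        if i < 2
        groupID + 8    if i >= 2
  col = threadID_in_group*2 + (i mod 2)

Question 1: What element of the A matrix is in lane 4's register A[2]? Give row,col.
lane 4→4/4=1, 4 mod 4=0
i=2  r:1+8→9  c:2·0+0→0

9,0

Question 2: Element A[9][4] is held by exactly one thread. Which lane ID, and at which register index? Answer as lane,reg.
r=9→G=1,rhi=1  c=4→T=2,p=0
L=1*4+2=6  i=1*2+0=2

6,2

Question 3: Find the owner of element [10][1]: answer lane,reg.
8,3

r=10→G=2,rhi=1  c=1→T=0,p=1
L=2*4+0=8  i=1*2+1=3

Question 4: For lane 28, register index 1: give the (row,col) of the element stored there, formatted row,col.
L=28->g=28>>2=7, t=28&3=0
[1]->row 7+0=7  col 0·2+1=1

7,1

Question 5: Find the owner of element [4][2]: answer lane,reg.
r=4→G=4,rhi=0  c=2→T=1,p=0
L=4*4+1=17  i=0*2+0=0

17,0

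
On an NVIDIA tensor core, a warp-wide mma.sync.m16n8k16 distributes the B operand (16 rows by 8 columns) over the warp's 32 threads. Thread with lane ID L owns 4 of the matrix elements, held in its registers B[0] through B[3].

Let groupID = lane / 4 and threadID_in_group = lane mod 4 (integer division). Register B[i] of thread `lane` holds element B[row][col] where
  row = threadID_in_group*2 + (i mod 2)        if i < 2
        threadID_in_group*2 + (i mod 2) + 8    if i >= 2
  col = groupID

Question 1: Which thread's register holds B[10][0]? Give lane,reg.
c: 0->gid=0  r: 10->r8=1,tid=1,i&1=0
L=0*4+1=1  i=1*2+0=2

1,2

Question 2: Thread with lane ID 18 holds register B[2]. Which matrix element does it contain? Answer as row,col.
18: gr=4,th=2
[2] (2*2+0+8,4) = (12,4)

12,4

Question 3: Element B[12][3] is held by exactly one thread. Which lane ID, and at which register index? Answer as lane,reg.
14,2

c=3->g=3  r=12->rb=1,t=2,b0=0
L=3*4+2=14  i=1*2+0=2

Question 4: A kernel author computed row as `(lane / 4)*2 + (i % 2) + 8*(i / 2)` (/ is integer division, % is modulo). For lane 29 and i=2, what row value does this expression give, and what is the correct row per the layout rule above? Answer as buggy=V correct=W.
`(lane / 4)*2 + (i % 2) + 8*(i / 2)`[29,2]->22
L=29->gid=29>>2=7, tid=29&3=1
[2]->row 1·2+0+8=10  col gid=7
row: 22 vs 10

buggy=22 correct=10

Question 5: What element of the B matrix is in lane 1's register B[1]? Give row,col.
1: G=0,T=1
[1] (1*2+1+0,0) = (3,0)

3,0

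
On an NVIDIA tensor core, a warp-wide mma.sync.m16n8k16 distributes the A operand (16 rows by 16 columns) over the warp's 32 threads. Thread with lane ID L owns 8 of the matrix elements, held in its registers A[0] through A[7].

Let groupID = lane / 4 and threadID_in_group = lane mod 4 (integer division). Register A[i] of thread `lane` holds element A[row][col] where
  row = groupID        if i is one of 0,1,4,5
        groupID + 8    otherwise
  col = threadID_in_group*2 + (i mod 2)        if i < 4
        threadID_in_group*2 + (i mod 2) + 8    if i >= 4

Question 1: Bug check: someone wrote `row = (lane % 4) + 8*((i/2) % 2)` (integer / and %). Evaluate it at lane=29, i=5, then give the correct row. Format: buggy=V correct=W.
`(lane % 4) + 8*((i/2) % 2)`[29,5]=>1
lane 29=>29/4=7, 29 mod 4=1
i=5  r:7+0=>7  c:2·1+1+8=>11
row: 1 vs 7

buggy=1 correct=7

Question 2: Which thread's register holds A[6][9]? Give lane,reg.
r:6=>grp=6,rB=0  c:9=>cB=1,tig=0,lo=1
L=6*4+0=24  i=1*4+0*2+1=5

24,5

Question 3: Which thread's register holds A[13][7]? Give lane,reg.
23,3

r=13->g=5,rb=1  c=7->cb=0,t=3,b0=1
L=5*4+3=23  i=0*4+1*2+1=3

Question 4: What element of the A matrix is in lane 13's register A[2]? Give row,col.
L=13->g=13>>2=3, t=13&3=1
[2]->row 3+8=11  col 1·2+0+0=2

11,2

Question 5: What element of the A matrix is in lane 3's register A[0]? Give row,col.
3: gid=0,tid=3
[0] (0+0,3*2+0+0) = (0,6)

0,6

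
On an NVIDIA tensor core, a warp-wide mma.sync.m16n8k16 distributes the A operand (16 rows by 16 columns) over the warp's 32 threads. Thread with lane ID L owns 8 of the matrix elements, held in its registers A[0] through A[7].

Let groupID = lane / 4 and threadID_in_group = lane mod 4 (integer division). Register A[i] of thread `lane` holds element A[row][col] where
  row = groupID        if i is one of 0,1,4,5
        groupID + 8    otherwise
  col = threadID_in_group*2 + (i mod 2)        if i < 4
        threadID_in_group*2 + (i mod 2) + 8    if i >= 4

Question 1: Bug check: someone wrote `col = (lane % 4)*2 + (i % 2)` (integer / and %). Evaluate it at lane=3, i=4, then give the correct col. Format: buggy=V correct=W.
buggy=6 correct=14

`(lane % 4)*2 + (i % 2)`[3,4]->6
L=3->gid=3>>2=0, tid=3&3=3
[4]->row 0+0=0  col 3·2+0+8=14
col: 6 vs 14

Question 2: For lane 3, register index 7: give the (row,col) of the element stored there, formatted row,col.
8,15

lane 3->3/4=0, 3 mod 4=3
i=7  r:0+8->8  c:2·3+1+8->15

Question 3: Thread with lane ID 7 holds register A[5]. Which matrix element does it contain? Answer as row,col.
lane 7: gid=1 (7/4), tid=3 (7%4)
i=5: r=1+0=1, c=3*2+1+8=15

1,15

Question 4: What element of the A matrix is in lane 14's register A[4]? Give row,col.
3,12

L=14→G=14>>2=3, T=14&3=2
[4]→row 3+0=3  col 2·2+0+8=12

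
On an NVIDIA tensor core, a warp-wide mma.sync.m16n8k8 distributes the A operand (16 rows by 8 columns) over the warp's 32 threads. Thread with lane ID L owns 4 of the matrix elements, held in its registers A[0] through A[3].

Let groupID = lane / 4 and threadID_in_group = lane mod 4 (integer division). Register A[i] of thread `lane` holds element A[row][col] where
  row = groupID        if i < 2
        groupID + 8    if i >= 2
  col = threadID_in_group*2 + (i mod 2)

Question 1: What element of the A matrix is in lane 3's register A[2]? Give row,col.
lane 3: gr=0 (3/4), th=3 (3%4)
i=2: r=0+8=8, c=3*2+0=6

8,6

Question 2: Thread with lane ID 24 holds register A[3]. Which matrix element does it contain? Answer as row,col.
14,1

L=24=>grp=24>>2=6, tig=24&3=0
[3]=>row 6+8=14  col 0·2+1=1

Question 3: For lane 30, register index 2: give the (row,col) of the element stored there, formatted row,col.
15,4

L=30→G=30>>2=7, T=30&3=2
[2]→row 7+8=15  col 2·2+0=4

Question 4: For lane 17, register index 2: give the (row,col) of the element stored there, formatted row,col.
lane 17: gr=4 (17/4), th=1 (17%4)
i=2: r=4+8=12, c=1*2+0=2

12,2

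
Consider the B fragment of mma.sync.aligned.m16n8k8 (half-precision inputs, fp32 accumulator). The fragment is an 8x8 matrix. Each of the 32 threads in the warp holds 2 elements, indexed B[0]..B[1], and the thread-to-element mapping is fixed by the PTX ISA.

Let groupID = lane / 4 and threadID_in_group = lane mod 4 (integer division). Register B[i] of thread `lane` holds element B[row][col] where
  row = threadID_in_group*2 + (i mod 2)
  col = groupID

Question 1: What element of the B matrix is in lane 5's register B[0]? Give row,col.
L=5⇒gr=5>>2=1, th=5&3=1
[0]⇒row 1·2+0=2  col gr=1

2,1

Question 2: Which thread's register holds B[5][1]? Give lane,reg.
6,1

c:1=>grp=1  r:5=>tig=2,lo=1
L=1*4+2=6  i=1=1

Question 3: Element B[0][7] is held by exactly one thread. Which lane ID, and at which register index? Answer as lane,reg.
28,0

c:7=>grp=7  r:0=>tig=0,lo=0
L=7*4+0=28  i=0=0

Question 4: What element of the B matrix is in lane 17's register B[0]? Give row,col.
lane 17: grp=4 (17/4), tig=1 (17%4)
i=0: r=1*2+0=2, c=grp=4

2,4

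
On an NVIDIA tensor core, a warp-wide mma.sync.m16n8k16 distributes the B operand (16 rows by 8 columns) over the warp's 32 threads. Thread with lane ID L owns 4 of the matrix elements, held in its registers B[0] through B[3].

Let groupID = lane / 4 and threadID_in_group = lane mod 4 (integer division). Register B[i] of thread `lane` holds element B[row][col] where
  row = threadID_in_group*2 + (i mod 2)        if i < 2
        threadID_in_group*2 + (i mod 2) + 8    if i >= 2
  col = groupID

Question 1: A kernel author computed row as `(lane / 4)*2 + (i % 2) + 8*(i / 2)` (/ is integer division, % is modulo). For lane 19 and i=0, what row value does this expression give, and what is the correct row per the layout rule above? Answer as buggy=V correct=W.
`(lane / 4)*2 + (i % 2) + 8*(i / 2)`[19,0]→8
lane 19: G=4 (19/4), T=3 (19%4)
i=0: r=3*2+0+0=6, c=G=4
row: 8 vs 6

buggy=8 correct=6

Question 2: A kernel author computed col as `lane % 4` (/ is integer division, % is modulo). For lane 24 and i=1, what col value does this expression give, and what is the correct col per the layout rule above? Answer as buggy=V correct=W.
buggy=0 correct=6

`lane % 4`[24,1]->0
L=24->g=24>>2=6, t=24&3=0
[1]->row 0·2+1+0=1  col g=6
col: 0 vs 6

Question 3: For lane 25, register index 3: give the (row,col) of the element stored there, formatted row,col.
11,6

lane 25: G=6 (25/4), T=1 (25%4)
i=3: r=1*2+1+8=11, c=G=6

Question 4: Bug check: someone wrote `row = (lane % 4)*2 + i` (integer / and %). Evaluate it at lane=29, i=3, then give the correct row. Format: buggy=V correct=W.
buggy=5 correct=11

`(lane % 4)*2 + i`[29,3]=>5
lane 29=>29/4=7, 29 mod 4=1
i=3  r:2·1+1+8=>11  c:7
row: 5 vs 11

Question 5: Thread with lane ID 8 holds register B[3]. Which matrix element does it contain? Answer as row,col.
lane 8: gid=2 (8/4), tid=0 (8%4)
i=3: r=0*2+1+8=9, c=gid=2

9,2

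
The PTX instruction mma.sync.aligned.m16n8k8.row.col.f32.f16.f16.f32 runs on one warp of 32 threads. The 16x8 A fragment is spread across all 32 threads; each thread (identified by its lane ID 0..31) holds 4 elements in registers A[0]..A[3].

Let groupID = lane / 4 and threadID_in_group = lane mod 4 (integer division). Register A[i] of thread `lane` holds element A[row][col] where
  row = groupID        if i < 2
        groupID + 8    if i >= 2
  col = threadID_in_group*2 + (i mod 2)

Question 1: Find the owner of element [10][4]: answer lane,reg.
10,2

r:10=>grp=2,rB=1  c:4=>tig=2,lo=0
L=2*4+2=10  i=1*2+0=2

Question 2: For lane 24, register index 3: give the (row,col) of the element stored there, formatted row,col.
lane 24: gid=6 (24/4), tid=0 (24%4)
i=3: r=6+8=14, c=0*2+1=1

14,1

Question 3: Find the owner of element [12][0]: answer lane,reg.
r: 12->gid=4,r8=1  c: 0->tid=0,i&1=0
L=4*4+0=16  i=1*2+0=2

16,2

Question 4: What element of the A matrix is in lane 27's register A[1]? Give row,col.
6,7

L=27→G=27>>2=6, T=27&3=3
[1]→row 6+0=6  col 3·2+1=7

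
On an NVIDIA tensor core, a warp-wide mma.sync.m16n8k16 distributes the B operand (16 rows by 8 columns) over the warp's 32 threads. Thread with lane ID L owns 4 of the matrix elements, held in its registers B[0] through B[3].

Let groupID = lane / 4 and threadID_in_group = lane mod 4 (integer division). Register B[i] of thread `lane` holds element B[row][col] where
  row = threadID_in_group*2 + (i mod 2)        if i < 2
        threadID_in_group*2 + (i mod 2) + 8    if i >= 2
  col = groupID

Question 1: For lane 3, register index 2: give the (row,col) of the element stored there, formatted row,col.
3: gid=0,tid=3
[2] (3*2+0+8,0) = (14,0)

14,0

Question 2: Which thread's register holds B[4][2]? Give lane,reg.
c:2=>grp=2  r:4=>rB=0,tig=2,lo=0
L=2*4+2=10  i=0*2+0=0

10,0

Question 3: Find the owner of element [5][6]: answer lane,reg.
26,1

c: 6->gid=6  r: 5->r8=0,tid=2,i&1=1
L=6*4+2=26  i=0*2+1=1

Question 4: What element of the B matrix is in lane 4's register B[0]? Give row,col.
0,1

L=4->gid=4>>2=1, tid=4&3=0
[0]->row 0·2+0+0=0  col gid=1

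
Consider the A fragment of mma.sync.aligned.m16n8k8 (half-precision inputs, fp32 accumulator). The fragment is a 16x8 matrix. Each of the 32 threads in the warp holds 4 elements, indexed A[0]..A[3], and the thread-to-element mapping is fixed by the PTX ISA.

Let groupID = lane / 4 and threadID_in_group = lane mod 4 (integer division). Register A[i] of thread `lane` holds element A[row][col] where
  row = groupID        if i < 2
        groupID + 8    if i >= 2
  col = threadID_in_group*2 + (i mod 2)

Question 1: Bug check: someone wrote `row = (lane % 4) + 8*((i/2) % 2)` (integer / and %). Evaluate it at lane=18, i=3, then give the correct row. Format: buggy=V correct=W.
buggy=10 correct=12

`(lane % 4) + 8*((i/2) % 2)`[18,3]⇒10
L=18⇒gr=18>>2=4, th=18&3=2
[3]⇒row 4+8=12  col 2·2+1=5
row: 10 vs 12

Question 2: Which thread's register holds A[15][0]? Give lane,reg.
r:15=>grp=7,rB=1  c:0=>tig=0,lo=0
L=7*4+0=28  i=1*2+0=2

28,2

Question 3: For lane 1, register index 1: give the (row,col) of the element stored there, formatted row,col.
0,3

lane 1: G=0 (1/4), T=1 (1%4)
i=1: r=0+0=0, c=1*2+1=3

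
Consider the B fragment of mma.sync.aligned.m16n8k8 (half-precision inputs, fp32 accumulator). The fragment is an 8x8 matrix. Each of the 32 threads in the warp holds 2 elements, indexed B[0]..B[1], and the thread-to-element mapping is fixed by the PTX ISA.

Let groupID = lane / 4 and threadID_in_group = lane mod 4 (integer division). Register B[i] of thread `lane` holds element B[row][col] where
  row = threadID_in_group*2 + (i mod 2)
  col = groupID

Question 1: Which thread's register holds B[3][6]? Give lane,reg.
c=6->g=6  r=3->t=1,b0=1
L=6*4+1=25  i=1=1

25,1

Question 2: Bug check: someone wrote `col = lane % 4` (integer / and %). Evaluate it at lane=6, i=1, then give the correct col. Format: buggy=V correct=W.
buggy=2 correct=1

`lane % 4`[6,1]⇒2
lane 6: gr=1 (6/4), th=2 (6%4)
i=1: r=2*2+1=5, c=gr=1
col: 2 vs 1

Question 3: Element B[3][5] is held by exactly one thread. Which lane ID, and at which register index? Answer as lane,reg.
c=5→G=5  r=3→T=1,p=1
L=5*4+1=21  i=1=1

21,1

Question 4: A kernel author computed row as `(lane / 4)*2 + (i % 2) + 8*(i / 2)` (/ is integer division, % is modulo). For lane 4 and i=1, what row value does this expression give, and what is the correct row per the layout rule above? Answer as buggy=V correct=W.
`(lane / 4)*2 + (i % 2) + 8*(i / 2)`[4,1]->3
lane 4->4/4=1, 4 mod 4=0
i=1  r:2·0+1->1  c:1
row: 3 vs 1

buggy=3 correct=1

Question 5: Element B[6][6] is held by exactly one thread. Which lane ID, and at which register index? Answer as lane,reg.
27,0

c:6=>grp=6  r:6=>tig=3,lo=0
L=6*4+3=27  i=0=0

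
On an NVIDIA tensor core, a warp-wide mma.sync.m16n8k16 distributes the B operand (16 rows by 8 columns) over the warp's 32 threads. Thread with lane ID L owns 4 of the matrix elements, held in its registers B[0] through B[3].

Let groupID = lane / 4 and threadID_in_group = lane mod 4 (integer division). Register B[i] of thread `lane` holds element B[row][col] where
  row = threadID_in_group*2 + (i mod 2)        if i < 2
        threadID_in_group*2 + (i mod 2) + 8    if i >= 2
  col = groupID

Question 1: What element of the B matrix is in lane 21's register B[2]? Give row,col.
10,5

lane 21: gr=5 (21/4), th=1 (21%4)
i=2: r=1*2+0+8=10, c=gr=5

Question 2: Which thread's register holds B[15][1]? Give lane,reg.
c=1⇒gr=1  r=15⇒Rb=1,th=3,odd=1
L=1*4+3=7  i=1*2+1=3

7,3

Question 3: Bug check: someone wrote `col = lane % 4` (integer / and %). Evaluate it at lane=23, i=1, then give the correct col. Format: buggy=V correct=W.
`lane % 4`[23,1]=>3
lane 23: grp=5 (23/4), tig=3 (23%4)
i=1: r=3*2+1+0=7, c=grp=5
col: 3 vs 5

buggy=3 correct=5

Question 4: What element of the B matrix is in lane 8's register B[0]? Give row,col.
8: g=2,t=0
[0] (0*2+0+0,2) = (0,2)

0,2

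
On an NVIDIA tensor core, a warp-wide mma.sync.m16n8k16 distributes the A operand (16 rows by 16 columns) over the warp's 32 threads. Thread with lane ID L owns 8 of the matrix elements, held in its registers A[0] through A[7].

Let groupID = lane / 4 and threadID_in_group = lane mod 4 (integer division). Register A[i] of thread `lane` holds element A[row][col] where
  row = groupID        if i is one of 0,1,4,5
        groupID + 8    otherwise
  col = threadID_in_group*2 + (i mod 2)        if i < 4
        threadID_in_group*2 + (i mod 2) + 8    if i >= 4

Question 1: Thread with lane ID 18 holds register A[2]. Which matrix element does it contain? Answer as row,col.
lane 18: g=4 (18/4), t=2 (18%4)
i=2: r=4+8=12, c=2*2+0+0=4

12,4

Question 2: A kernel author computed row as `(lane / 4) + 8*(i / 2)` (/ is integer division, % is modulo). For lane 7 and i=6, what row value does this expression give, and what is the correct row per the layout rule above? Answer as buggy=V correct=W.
buggy=25 correct=9

`(lane / 4) + 8*(i / 2)`[7,6]=>25
7: grp=1,tig=3
[6] (1+8,3*2+0+8) = (9,14)
row: 25 vs 9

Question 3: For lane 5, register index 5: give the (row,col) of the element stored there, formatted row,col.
1,11

5: grp=1,tig=1
[5] (1+0,1*2+1+8) = (1,11)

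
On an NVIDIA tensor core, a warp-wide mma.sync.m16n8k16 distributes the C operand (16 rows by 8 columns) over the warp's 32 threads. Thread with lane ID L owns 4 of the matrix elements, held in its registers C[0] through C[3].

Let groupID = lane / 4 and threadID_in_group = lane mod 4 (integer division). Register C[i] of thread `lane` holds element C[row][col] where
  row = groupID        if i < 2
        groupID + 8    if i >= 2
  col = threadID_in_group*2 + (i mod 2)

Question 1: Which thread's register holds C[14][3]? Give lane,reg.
r=14⇒gr=6,Rb=1  c=3⇒th=1,odd=1
L=6*4+1=25  i=1*2+1=3

25,3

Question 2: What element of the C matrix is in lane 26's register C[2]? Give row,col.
14,4

lane 26: gr=6 (26/4), th=2 (26%4)
i=2: r=6+8=14, c=2*2+0=4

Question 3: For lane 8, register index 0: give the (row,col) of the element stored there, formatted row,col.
2,0

lane 8->8/4=2, 8 mod 4=0
i=0  r:2+0->2  c:2·0+0->0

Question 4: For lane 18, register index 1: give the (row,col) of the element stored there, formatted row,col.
4,5

lane 18: gid=4 (18/4), tid=2 (18%4)
i=1: r=4+0=4, c=2*2+1=5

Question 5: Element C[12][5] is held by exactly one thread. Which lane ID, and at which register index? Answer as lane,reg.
r=12->g=4,rb=1  c=5->t=2,b0=1
L=4*4+2=18  i=1*2+1=3

18,3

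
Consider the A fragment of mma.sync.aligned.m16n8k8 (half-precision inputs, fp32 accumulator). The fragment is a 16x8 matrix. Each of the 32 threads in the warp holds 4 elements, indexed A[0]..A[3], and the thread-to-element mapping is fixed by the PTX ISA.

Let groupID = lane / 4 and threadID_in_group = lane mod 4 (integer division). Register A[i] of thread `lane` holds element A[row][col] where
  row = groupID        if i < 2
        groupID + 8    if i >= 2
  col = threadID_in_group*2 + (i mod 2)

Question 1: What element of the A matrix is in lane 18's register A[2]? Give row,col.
12,4

L=18->g=18>>2=4, t=18&3=2
[2]->row 4+8=12  col 2·2+0=4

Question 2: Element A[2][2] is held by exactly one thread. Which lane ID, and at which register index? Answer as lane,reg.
9,0

r=2⇒gr=2,Rb=0  c=2⇒th=1,odd=0
L=2*4+1=9  i=0*2+0=0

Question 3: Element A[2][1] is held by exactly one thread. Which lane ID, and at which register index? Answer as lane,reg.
r=2⇒gr=2,Rb=0  c=1⇒th=0,odd=1
L=2*4+0=8  i=0*2+1=1

8,1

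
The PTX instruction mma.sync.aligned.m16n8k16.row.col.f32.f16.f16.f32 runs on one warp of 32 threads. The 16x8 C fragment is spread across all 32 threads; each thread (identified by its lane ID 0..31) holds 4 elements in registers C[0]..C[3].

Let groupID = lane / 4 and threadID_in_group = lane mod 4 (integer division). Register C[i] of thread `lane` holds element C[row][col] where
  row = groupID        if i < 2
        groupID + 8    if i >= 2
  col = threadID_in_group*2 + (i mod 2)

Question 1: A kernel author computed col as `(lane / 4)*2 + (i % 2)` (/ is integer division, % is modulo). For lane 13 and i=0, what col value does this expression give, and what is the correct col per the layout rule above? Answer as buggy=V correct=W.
`(lane / 4)*2 + (i % 2)`[13,0]->6
L=13->gid=13>>2=3, tid=13&3=1
[0]->row 3+0=3  col 1·2+0=2
col: 6 vs 2

buggy=6 correct=2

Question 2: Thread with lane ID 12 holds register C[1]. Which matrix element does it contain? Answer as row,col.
3,1

L=12->g=12>>2=3, t=12&3=0
[1]->row 3+0=3  col 0·2+1=1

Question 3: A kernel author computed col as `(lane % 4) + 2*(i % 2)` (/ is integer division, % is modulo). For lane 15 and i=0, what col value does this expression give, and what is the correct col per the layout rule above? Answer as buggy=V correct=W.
buggy=3 correct=6

`(lane % 4) + 2*(i % 2)`[15,0]=>3
L=15=>grp=15>>2=3, tig=15&3=3
[0]=>row 3+0=3  col 3·2+0=6
col: 3 vs 6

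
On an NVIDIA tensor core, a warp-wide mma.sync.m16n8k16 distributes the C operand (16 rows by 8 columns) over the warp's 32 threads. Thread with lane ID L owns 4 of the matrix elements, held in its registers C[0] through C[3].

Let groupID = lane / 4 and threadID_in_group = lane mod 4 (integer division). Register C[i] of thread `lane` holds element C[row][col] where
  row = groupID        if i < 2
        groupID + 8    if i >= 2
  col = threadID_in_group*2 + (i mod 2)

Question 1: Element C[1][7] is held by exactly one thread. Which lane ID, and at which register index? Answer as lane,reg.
r=1→G=1,rhi=0  c=7→T=3,p=1
L=1*4+3=7  i=0*2+1=1

7,1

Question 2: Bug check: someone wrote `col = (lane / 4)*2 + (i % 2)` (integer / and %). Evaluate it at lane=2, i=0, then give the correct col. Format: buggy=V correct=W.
buggy=0 correct=4

`(lane / 4)*2 + (i % 2)`[2,0]=>0
lane 2: grp=0 (2/4), tig=2 (2%4)
i=0: r=0+0=0, c=2*2+0=4
col: 0 vs 4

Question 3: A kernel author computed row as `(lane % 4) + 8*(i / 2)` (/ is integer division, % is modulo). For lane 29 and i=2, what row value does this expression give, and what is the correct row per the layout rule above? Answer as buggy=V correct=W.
buggy=9 correct=15

`(lane % 4) + 8*(i / 2)`[29,2]⇒9
lane 29⇒29/4=7, 29 mod 4=1
i=2  r:7+8⇒15  c:2·1+0⇒2
row: 9 vs 15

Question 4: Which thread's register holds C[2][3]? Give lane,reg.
9,1

r:2=>grp=2,rB=0  c:3=>tig=1,lo=1
L=2*4+1=9  i=0*2+1=1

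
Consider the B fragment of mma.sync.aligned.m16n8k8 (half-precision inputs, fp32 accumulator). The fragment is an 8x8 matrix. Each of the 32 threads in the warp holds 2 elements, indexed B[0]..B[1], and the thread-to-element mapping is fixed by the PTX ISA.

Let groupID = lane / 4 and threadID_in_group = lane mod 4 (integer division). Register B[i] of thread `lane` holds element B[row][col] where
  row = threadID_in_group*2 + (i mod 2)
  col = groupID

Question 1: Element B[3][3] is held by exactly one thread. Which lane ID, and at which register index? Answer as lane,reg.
c=3⇒gr=3  r=3⇒th=1,odd=1
L=3*4+1=13  i=1=1

13,1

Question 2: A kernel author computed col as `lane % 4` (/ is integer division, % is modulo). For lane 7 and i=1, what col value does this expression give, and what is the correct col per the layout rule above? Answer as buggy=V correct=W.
buggy=3 correct=1

`lane % 4`[7,1]→3
lane 7→7/4=1, 7 mod 4=3
i=1  r:2·3+1→7  c:1
col: 3 vs 1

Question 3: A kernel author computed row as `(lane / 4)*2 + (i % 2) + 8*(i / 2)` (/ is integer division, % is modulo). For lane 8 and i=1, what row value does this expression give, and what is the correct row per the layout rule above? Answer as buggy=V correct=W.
buggy=5 correct=1

`(lane / 4)*2 + (i % 2) + 8*(i / 2)`[8,1]->5
lane 8->8/4=2, 8 mod 4=0
i=1  r:2·0+1->1  c:2
row: 5 vs 1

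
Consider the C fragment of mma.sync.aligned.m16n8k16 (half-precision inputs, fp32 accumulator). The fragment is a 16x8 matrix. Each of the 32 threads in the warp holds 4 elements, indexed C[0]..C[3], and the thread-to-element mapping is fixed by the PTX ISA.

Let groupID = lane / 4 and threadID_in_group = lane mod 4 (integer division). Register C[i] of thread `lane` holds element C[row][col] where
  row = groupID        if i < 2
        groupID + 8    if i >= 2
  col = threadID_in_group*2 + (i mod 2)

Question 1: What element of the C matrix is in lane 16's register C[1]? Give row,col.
4,1

lane 16: gr=4 (16/4), th=0 (16%4)
i=1: r=4+0=4, c=0*2+1=1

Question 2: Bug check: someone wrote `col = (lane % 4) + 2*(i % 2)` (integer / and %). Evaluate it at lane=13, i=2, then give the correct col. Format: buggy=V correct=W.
buggy=1 correct=2

`(lane % 4) + 2*(i % 2)`[13,2]→1
L=13→G=13>>2=3, T=13&3=1
[2]→row 3+8=11  col 1·2+0=2
col: 1 vs 2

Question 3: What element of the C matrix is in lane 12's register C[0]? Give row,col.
lane 12=>12/4=3, 12 mod 4=0
i=0  r:3+0=>3  c:2·0+0=>0

3,0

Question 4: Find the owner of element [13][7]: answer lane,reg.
r: 13->gid=5,r8=1  c: 7->tid=3,i&1=1
L=5*4+3=23  i=1*2+1=3

23,3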